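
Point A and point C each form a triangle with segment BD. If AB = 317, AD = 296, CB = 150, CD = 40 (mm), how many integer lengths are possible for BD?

From triangle ABD: 21 < BD < 613.
From triangle CBD: 110 < BD < 190.
Intersection: 110 < BD < 190, so integers 111 through 189: 79 values.

79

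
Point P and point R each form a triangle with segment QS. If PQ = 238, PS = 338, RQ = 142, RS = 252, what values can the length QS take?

From triangle PQS: |238 − 338| < QS < 238 + 338, i.e. 100 < QS < 576.
From triangle RQS: 110 < QS < 394.
Both must hold, so QS lies in the intersection.

110 < QS < 394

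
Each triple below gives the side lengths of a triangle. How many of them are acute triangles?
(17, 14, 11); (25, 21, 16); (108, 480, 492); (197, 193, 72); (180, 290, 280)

4

(17,14,11): 11²+14² = 317 > 289 = 17² → acute
(25,21,16): 16²+21² = 697 > 625 = 25² → acute
(108,480,492): 108²+480² = 242064 = 492² → right
(197,193,72): 72²+193² = 42433 > 38809 = 197² → acute
(180,290,280): 180²+280² = 110800 > 84100 = 290² → acute
4 of the 5 are acute.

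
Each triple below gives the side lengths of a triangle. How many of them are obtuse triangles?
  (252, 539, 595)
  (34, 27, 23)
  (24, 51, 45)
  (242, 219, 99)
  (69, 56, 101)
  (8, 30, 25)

3

(252,539,595): 252²+539² = 354025 = 595² → right
(34,27,23): 23²+27² = 1258 > 1156 = 34² → acute
(24,51,45): 24²+45² = 2601 = 51² → right
(242,219,99): 99²+219² = 57762 < 58564 = 242² → obtuse
(69,56,101): 56²+69² = 7897 < 10201 = 101² → obtuse
(8,30,25): 8²+25² = 689 < 900 = 30² → obtuse
3 of the 6 are obtuse.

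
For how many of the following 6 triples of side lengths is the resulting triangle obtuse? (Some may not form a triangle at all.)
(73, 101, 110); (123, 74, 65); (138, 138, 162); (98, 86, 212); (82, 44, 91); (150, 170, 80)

1

(73,101,110): 73²+101² = 15530 > 12100 = 110² → acute
(123,74,65): 65²+74² = 9701 < 15129 = 123² → obtuse
(138,138,162): 138²+138² = 38088 > 26244 = 162² → acute
(98,86,212): 86+98 ≤ 212, not a triangle
(82,44,91): 44²+82² = 8660 > 8281 = 91² → acute
(150,170,80): 80²+150² = 28900 = 170² → right
1 of the 6 is obtuse.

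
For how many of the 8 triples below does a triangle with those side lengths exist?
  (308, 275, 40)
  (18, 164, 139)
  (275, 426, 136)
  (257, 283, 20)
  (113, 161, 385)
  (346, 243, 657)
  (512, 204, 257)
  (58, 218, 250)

(40,275,308): 40+275 > 308 → valid
(18,139,164): 18+139 ≤ 164 → not valid
(136,275,426): 136+275 ≤ 426 → not valid
(20,257,283): 20+257 ≤ 283 → not valid
(113,161,385): 113+161 ≤ 385 → not valid
(243,346,657): 243+346 ≤ 657 → not valid
(204,257,512): 204+257 ≤ 512 → not valid
(58,218,250): 58+218 > 250 → valid
2 of the 8 triples form a triangle.

2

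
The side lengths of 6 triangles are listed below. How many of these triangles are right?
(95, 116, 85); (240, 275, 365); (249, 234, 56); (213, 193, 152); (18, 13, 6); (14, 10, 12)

1

(95,116,85): 85²+95² = 16250 > 13456 = 116² → acute
(240,275,365): 240²+275² = 133225 = 365² → right
(249,234,56): 56²+234² = 57892 < 62001 = 249² → obtuse
(213,193,152): 152²+193² = 60353 > 45369 = 213² → acute
(18,13,6): 6²+13² = 205 < 324 = 18² → obtuse
(14,10,12): 10²+12² = 244 > 196 = 14² → acute
1 of the 6 is right.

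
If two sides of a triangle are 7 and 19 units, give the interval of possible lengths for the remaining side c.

By the triangle inequality, c must be less than 7 + 19 = 26 and greater than |7 − 19| = 12.

12 < c < 26 (units)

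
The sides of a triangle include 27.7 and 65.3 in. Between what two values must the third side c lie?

By the triangle inequality, c must be less than 27.7 + 65.3 = 93.0 and greater than |27.7 − 65.3| = 37.6.

37.6 < c < 93.0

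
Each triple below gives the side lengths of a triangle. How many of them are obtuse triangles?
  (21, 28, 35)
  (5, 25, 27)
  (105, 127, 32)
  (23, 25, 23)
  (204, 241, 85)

(21,28,35): 21²+28² = 1225 = 35² → right
(5,25,27): 5²+25² = 650 < 729 = 27² → obtuse
(105,127,32): 32²+105² = 12049 < 16129 = 127² → obtuse
(23,25,23): 23²+23² = 1058 > 625 = 25² → acute
(204,241,85): 85²+204² = 48841 < 58081 = 241² → obtuse
3 of the 5 are obtuse.

3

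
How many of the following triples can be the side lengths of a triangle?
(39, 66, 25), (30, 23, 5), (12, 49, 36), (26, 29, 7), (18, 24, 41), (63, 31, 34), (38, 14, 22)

3

(25,39,66): 25+39 ≤ 66 → not valid
(5,23,30): 5+23 ≤ 30 → not valid
(12,36,49): 12+36 ≤ 49 → not valid
(7,26,29): 7+26 > 29 → valid
(18,24,41): 18+24 > 41 → valid
(31,34,63): 31+34 > 63 → valid
(14,22,38): 14+22 ≤ 38 → not valid
3 of the 7 triples form a triangle.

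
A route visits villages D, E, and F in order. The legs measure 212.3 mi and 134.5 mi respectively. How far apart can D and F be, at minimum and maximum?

By the triangle inequality, |212.3 − 134.5| ≤ DF ≤ 212.3 + 134.5.

77.8 ≤ DF ≤ 346.8 mi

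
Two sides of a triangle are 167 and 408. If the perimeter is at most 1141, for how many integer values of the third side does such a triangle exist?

325

Triangle inequality: 241 < x < 575. Perimeter ≤ 1141 gives x ≤ 1141 − 167 − 408 = 566.
So 241 < x ≤ 566; integers 242 through 566: 325 values.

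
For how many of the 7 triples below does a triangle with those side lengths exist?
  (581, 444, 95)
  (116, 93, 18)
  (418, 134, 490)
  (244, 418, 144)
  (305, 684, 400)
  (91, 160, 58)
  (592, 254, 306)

(95,444,581): 95+444 ≤ 581 → not valid
(18,93,116): 18+93 ≤ 116 → not valid
(134,418,490): 134+418 > 490 → valid
(144,244,418): 144+244 ≤ 418 → not valid
(305,400,684): 305+400 > 684 → valid
(58,91,160): 58+91 ≤ 160 → not valid
(254,306,592): 254+306 ≤ 592 → not valid
2 of the 7 triples form a triangle.

2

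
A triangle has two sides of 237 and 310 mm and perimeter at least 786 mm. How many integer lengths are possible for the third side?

308

Triangle inequality: 73 < x < 547. Perimeter ≥ 786 gives x ≥ 786 − 237 − 310 = 239.
So 239 ≤ x < 547; integers 239 through 546: 308 values.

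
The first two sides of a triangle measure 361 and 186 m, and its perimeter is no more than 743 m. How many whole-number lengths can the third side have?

Triangle inequality: 175 < x < 547. Perimeter ≤ 743 gives x ≤ 743 − 361 − 186 = 196.
So 175 < x ≤ 196; integers 176 through 196: 21 values.

21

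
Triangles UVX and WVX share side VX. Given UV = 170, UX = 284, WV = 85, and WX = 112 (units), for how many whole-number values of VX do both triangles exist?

82

From triangle UVX: 114 < VX < 454.
From triangle WVX: 27 < VX < 197.
Intersection: 114 < VX < 197, so integers 115 through 196: 82 values.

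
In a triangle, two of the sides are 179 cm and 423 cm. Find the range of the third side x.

By the triangle inequality, x must be less than 179 + 423 = 602 and greater than |179 − 423| = 244.

244 < x < 602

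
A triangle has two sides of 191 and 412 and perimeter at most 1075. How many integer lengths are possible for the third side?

Triangle inequality: 221 < x < 603. Perimeter ≤ 1075 gives x ≤ 1075 − 191 − 412 = 472.
So 221 < x ≤ 472; integers 222 through 472: 251 values.

251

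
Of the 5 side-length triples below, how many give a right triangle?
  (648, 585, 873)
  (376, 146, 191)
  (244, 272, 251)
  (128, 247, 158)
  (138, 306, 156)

1

(648,585,873): 585²+648² = 762129 = 873² → right
(376,146,191): 146+191 ≤ 376, not a triangle
(244,272,251): 244²+251² = 122537 > 73984 = 272² → acute
(128,247,158): 128²+158² = 41348 < 61009 = 247² → obtuse
(138,306,156): 138+156 ≤ 306, not a triangle
1 of the 5 is right.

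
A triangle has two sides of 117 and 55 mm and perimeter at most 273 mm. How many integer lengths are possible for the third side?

39

Triangle inequality: 62 < x < 172. Perimeter ≤ 273 gives x ≤ 273 − 117 − 55 = 101.
So 62 < x ≤ 101; integers 63 through 101: 39 values.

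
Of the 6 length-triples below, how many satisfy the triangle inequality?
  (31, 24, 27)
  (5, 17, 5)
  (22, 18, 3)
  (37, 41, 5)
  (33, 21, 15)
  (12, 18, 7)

(24,27,31): 24+27 > 31 → valid
(5,5,17): 5+5 ≤ 17 → not valid
(3,18,22): 3+18 ≤ 22 → not valid
(5,37,41): 5+37 > 41 → valid
(15,21,33): 15+21 > 33 → valid
(7,12,18): 7+12 > 18 → valid
4 of the 6 triples form a triangle.

4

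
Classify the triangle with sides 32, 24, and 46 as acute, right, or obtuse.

obtuse

Compare the square of the longest side to the sum of squares of the other two: 24² + 32² = 1600 < 2116 = 46².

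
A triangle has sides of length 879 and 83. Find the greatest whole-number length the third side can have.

961

The third side must be strictly less than 879 + 83 = 962.
The largest integer below 962 is 961.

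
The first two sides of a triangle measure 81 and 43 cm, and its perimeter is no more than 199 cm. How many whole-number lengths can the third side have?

37

Triangle inequality: 38 < x < 124. Perimeter ≤ 199 gives x ≤ 199 − 81 − 43 = 75.
So 38 < x ≤ 75; integers 39 through 75: 37 values.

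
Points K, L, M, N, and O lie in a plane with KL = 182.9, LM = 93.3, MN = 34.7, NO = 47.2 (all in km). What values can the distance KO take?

The maximum is all hops collinear in one direction: 182.9 + 93.3 + 34.7 + 47.2 = 358.1.
The longest hop is 182.9; the others sum to 175.2. Folding the others back against it leaves at least 182.9 − 175.2 = 7.7.

7.7 ≤ KO ≤ 358.1 km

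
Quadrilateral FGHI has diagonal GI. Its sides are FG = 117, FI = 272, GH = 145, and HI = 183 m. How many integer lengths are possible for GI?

172

From triangle FGI: 155 < GI < 389.
From triangle HGI: 38 < GI < 328.
Intersection: 155 < GI < 328, so integers 156 through 327: 172 values.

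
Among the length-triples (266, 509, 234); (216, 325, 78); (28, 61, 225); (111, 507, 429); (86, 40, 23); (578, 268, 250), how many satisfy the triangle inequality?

(234,266,509): 234+266 ≤ 509 → not valid
(78,216,325): 78+216 ≤ 325 → not valid
(28,61,225): 28+61 ≤ 225 → not valid
(111,429,507): 111+429 > 507 → valid
(23,40,86): 23+40 ≤ 86 → not valid
(250,268,578): 250+268 ≤ 578 → not valid
1 of the 6 triples forms a triangle.

1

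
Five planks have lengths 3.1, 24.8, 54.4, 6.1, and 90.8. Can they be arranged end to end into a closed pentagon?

For a pentagon, each side must be shorter than the sum of the others.
Here the longest side is 90.8, but the remaining 4 sides sum to only 88.4.

No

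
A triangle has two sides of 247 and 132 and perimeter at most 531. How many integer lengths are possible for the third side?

37

Triangle inequality: 115 < x < 379. Perimeter ≤ 531 gives x ≤ 531 − 247 − 132 = 152.
So 115 < x ≤ 152; integers 116 through 152: 37 values.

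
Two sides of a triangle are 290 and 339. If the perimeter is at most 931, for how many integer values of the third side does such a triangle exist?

253

Triangle inequality: 49 < x < 629. Perimeter ≤ 931 gives x ≤ 931 − 290 − 339 = 302.
So 49 < x ≤ 302; integers 50 through 302: 253 values.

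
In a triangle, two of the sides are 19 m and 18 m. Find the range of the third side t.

By the triangle inequality, t must be less than 19 + 18 = 37 and greater than |19 − 18| = 1.

1 < t < 37 (m)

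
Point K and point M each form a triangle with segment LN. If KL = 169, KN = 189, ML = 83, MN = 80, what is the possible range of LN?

20 < LN < 163

From triangle KLN: |169 − 189| < LN < 169 + 189, i.e. 20 < LN < 358.
From triangle MLN: 3 < LN < 163.
Both must hold, so LN lies in the intersection.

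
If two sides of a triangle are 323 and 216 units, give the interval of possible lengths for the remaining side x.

107 < x < 539

By the triangle inequality, x must be less than 323 + 216 = 539 and greater than |323 − 216| = 107.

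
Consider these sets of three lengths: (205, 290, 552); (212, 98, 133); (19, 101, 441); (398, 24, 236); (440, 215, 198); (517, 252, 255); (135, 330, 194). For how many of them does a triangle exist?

(205,290,552): 205+290 ≤ 552 → not valid
(98,133,212): 98+133 > 212 → valid
(19,101,441): 19+101 ≤ 441 → not valid
(24,236,398): 24+236 ≤ 398 → not valid
(198,215,440): 198+215 ≤ 440 → not valid
(252,255,517): 252+255 ≤ 517 → not valid
(135,194,330): 135+194 ≤ 330 → not valid
1 of the 7 triples forms a triangle.

1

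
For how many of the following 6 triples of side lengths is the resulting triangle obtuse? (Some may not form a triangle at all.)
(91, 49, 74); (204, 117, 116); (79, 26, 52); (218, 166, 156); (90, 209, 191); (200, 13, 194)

(91,49,74): 49²+74² = 7877 < 8281 = 91² → obtuse
(204,117,116): 116²+117² = 27145 < 41616 = 204² → obtuse
(79,26,52): 26+52 ≤ 79, not a triangle
(218,166,156): 156²+166² = 51892 > 47524 = 218² → acute
(90,209,191): 90²+191² = 44581 > 43681 = 209² → acute
(200,13,194): 13²+194² = 37805 < 40000 = 200² → obtuse
3 of the 6 are obtuse.

3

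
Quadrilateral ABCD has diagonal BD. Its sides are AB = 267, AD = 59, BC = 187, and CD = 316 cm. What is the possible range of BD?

208 < BD < 326

From triangle ABD: |267 − 59| < BD < 267 + 59, i.e. 208 < BD < 326.
From triangle CBD: 129 < BD < 503.
Both must hold, so BD lies in the intersection.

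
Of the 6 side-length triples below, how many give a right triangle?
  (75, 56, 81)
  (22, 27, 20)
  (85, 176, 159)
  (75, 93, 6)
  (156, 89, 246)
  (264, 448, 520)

1

(75,56,81): 56²+75² = 8761 > 6561 = 81² → acute
(22,27,20): 20²+22² = 884 > 729 = 27² → acute
(85,176,159): 85²+159² = 32506 > 30976 = 176² → acute
(75,93,6): 6+75 ≤ 93, not a triangle
(156,89,246): 89+156 ≤ 246, not a triangle
(264,448,520): 264²+448² = 270400 = 520² → right
1 of the 6 is right.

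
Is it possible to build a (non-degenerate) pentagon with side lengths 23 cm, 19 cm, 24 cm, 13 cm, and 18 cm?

Yes

A pentagon exists iff every side is shorter than the sum of the others — equivalently, the longest side is less than the sum of the rest.
Longest side 24 < 73 (sum of the remaining 4), so yes.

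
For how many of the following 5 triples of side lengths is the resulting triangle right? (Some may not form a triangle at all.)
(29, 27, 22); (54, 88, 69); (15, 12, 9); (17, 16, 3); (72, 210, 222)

2

(29,27,22): 22²+27² = 1213 > 841 = 29² → acute
(54,88,69): 54²+69² = 7677 < 7744 = 88² → obtuse
(15,12,9): 9²+12² = 225 = 15² → right
(17,16,3): 3²+16² = 265 < 289 = 17² → obtuse
(72,210,222): 72²+210² = 49284 = 222² → right
2 of the 5 are right.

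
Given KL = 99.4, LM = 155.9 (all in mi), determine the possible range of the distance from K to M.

56.5 ≤ KM ≤ 255.3 mi

By the triangle inequality, |99.4 − 155.9| ≤ KM ≤ 99.4 + 155.9.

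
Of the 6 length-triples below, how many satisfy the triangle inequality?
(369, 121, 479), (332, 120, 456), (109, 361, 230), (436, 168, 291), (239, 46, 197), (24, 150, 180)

(121,369,479): 121+369 > 479 → valid
(120,332,456): 120+332 ≤ 456 → not valid
(109,230,361): 109+230 ≤ 361 → not valid
(168,291,436): 168+291 > 436 → valid
(46,197,239): 46+197 > 239 → valid
(24,150,180): 24+150 ≤ 180 → not valid
3 of the 6 triples form a triangle.

3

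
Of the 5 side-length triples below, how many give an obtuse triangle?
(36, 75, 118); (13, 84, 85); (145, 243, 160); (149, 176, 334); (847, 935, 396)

1

(36,75,118): 36+75 ≤ 118, not a triangle
(13,84,85): 13²+84² = 7225 = 85² → right
(145,243,160): 145²+160² = 46625 < 59049 = 243² → obtuse
(149,176,334): 149+176 ≤ 334, not a triangle
(847,935,396): 396²+847² = 874225 = 935² → right
1 of the 5 is obtuse.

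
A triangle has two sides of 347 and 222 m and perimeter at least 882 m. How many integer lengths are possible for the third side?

256

Triangle inequality: 125 < x < 569. Perimeter ≥ 882 gives x ≥ 882 − 347 − 222 = 313.
So 313 ≤ x < 569; integers 313 through 568: 256 values.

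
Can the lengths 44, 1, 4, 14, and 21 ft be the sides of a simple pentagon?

No

For a pentagon, each side must be shorter than the sum of the others.
Here the longest side is 44, but the remaining 4 sides sum to only 40.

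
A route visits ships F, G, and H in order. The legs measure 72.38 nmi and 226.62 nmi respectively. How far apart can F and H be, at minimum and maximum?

By the triangle inequality, |72.38 − 226.62| ≤ FH ≤ 72.38 + 226.62.

154.24 ≤ FH ≤ 299.00 nmi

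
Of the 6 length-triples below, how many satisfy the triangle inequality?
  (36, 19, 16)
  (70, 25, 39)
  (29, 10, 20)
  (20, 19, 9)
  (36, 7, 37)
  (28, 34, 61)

4

(16,19,36): 16+19 ≤ 36 → not valid
(25,39,70): 25+39 ≤ 70 → not valid
(10,20,29): 10+20 > 29 → valid
(9,19,20): 9+19 > 20 → valid
(7,36,37): 7+36 > 37 → valid
(28,34,61): 28+34 > 61 → valid
4 of the 6 triples form a triangle.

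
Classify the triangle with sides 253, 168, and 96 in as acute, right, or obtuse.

obtuse

Compare the square of the longest side to the sum of squares of the other two: 96² + 168² = 37440 < 64009 = 253².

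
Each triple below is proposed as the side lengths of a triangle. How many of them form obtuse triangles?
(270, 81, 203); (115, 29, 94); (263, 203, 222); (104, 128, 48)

3

(270,81,203): 81²+203² = 47770 < 72900 = 270² → obtuse
(115,29,94): 29²+94² = 9677 < 13225 = 115² → obtuse
(263,203,222): 203²+222² = 90493 > 69169 = 263² → acute
(104,128,48): 48²+104² = 13120 < 16384 = 128² → obtuse
3 of the 4 are obtuse.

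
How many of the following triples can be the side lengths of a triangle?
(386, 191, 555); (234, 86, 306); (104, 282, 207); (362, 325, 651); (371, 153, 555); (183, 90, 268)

(191,386,555): 191+386 > 555 → valid
(86,234,306): 86+234 > 306 → valid
(104,207,282): 104+207 > 282 → valid
(325,362,651): 325+362 > 651 → valid
(153,371,555): 153+371 ≤ 555 → not valid
(90,183,268): 90+183 > 268 → valid
5 of the 6 triples form a triangle.

5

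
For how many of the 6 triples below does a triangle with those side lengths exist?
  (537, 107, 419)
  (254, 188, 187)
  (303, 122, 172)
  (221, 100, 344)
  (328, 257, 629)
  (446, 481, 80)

(107,419,537): 107+419 ≤ 537 → not valid
(187,188,254): 187+188 > 254 → valid
(122,172,303): 122+172 ≤ 303 → not valid
(100,221,344): 100+221 ≤ 344 → not valid
(257,328,629): 257+328 ≤ 629 → not valid
(80,446,481): 80+446 > 481 → valid
2 of the 6 triples form a triangle.

2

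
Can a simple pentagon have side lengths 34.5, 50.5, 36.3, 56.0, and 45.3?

Yes

A pentagon exists iff every side is shorter than the sum of the others — equivalently, the longest side is less than the sum of the rest.
Longest side 56.0 < 166.6 (sum of the remaining 4), so yes.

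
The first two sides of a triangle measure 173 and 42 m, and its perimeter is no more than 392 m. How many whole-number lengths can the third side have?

46

Triangle inequality: 131 < x < 215. Perimeter ≤ 392 gives x ≤ 392 − 173 − 42 = 177.
So 131 < x ≤ 177; integers 132 through 177: 46 values.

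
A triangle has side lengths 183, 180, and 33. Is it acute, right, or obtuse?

Compare the square of the longest side to the sum of squares of the other two: 33² + 180² = 33489 = 183².

right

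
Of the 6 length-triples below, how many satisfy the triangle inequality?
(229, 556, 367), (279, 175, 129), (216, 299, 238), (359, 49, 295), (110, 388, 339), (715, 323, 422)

5

(229,367,556): 229+367 > 556 → valid
(129,175,279): 129+175 > 279 → valid
(216,238,299): 216+238 > 299 → valid
(49,295,359): 49+295 ≤ 359 → not valid
(110,339,388): 110+339 > 388 → valid
(323,422,715): 323+422 > 715 → valid
5 of the 6 triples form a triangle.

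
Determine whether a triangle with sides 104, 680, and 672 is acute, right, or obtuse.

right

Compare the square of the longest side to the sum of squares of the other two: 104² + 672² = 462400 = 680².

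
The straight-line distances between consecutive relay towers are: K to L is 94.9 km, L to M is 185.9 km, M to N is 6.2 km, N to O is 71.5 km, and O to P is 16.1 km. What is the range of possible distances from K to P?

0 ≤ KP ≤ 374.6 km

The maximum is all hops collinear in one direction: 94.9 + 185.9 + 6.2 + 71.5 + 16.1 = 374.6.
The longest hop is 185.9; the others sum to 188.7. Since 185.9 ≤ 188.7, the path can fold back on itself completely, so the minimum distance is 0.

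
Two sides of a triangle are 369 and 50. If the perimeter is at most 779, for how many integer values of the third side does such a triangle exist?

Triangle inequality: 319 < x < 419. Perimeter ≤ 779 gives x ≤ 779 − 369 − 50 = 360.
So 319 < x ≤ 360; integers 320 through 360: 41 values.

41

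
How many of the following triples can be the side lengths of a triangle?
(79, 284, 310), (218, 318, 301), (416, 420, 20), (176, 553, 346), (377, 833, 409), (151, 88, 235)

(79,284,310): 79+284 > 310 → valid
(218,301,318): 218+301 > 318 → valid
(20,416,420): 20+416 > 420 → valid
(176,346,553): 176+346 ≤ 553 → not valid
(377,409,833): 377+409 ≤ 833 → not valid
(88,151,235): 88+151 > 235 → valid
4 of the 6 triples form a triangle.

4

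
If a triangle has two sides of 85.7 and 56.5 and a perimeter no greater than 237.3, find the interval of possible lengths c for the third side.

Triangle inequality alone gives 29.2 < c < 142.2.
The perimeter condition gives c ≤ 237.3 − 85.7 − 56.5 = 95.1.
Intersecting the two: 29.2 < c ≤ 95.1.

29.2 < c ≤ 95.1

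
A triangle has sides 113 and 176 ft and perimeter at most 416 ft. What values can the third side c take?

63 < c ≤ 127

Triangle inequality alone gives 63 < c < 289.
The perimeter condition gives c ≤ 416 − 113 − 176 = 127.
Intersecting the two: 63 < c ≤ 127.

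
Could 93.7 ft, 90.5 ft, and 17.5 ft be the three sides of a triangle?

Yes

The longest side is 93.7, and the other two sum to 108.0.
Since 108.0 > 93.7, the triangle inequality holds.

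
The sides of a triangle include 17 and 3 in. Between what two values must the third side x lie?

By the triangle inequality, x must be less than 17 + 3 = 20 and greater than |17 − 3| = 14.

14 < x < 20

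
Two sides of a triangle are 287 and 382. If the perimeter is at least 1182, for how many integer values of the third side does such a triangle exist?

Triangle inequality: 95 < x < 669. Perimeter ≥ 1182 gives x ≥ 1182 − 287 − 382 = 513.
So 513 ≤ x < 669; integers 513 through 668: 156 values.

156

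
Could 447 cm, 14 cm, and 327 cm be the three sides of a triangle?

The longest side is 447, but the other two sum to only 341.
341 < 447, so the triangle inequality fails.

No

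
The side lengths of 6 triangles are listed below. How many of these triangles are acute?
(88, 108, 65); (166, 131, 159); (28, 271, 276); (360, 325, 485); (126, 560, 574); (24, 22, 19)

3

(88,108,65): 65²+88² = 11969 > 11664 = 108² → acute
(166,131,159): 131²+159² = 42442 > 27556 = 166² → acute
(28,271,276): 28²+271² = 74225 < 76176 = 276² → obtuse
(360,325,485): 325²+360² = 235225 = 485² → right
(126,560,574): 126²+560² = 329476 = 574² → right
(24,22,19): 19²+22² = 845 > 576 = 24² → acute
3 of the 6 are acute.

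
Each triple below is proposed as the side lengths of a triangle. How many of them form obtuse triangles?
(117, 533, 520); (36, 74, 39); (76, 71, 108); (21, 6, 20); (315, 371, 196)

(117,533,520): 117²+520² = 284089 = 533² → right
(36,74,39): 36²+39² = 2817 < 5476 = 74² → obtuse
(76,71,108): 71²+76² = 10817 < 11664 = 108² → obtuse
(21,6,20): 6²+20² = 436 < 441 = 21² → obtuse
(315,371,196): 196²+315² = 137641 = 371² → right
3 of the 5 are obtuse.

3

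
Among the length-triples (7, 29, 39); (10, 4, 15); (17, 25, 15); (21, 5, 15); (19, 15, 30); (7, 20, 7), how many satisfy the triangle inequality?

(7,29,39): 7+29 ≤ 39 → not valid
(4,10,15): 4+10 ≤ 15 → not valid
(15,17,25): 15+17 > 25 → valid
(5,15,21): 5+15 ≤ 21 → not valid
(15,19,30): 15+19 > 30 → valid
(7,7,20): 7+7 ≤ 20 → not valid
2 of the 6 triples form a triangle.

2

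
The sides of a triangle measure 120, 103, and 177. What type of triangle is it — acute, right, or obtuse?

Compare the square of the longest side to the sum of squares of the other two: 103² + 120² = 25009 < 31329 = 177².

obtuse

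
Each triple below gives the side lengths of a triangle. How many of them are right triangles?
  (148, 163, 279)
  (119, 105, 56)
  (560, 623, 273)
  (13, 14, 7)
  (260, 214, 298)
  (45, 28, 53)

(148,163,279): 148²+163² = 48473 < 77841 = 279² → obtuse
(119,105,56): 56²+105² = 14161 = 119² → right
(560,623,273): 273²+560² = 388129 = 623² → right
(13,14,7): 7²+13² = 218 > 196 = 14² → acute
(260,214,298): 214²+260² = 113396 > 88804 = 298² → acute
(45,28,53): 28²+45² = 2809 = 53² → right
3 of the 6 are right.

3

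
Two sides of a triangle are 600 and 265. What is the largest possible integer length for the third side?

864

The third side must be strictly less than 600 + 265 = 865.
The largest integer below 865 is 864.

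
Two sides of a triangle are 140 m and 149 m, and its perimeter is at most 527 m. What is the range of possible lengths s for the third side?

Triangle inequality alone gives 9 < s < 289.
The perimeter condition gives s ≤ 527 − 140 − 149 = 238.
Intersecting the two: 9 < s ≤ 238.

9 < s ≤ 238 m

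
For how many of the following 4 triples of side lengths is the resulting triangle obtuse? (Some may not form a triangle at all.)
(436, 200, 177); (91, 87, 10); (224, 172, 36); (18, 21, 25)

1

(436,200,177): 177+200 ≤ 436, not a triangle
(91,87,10): 10²+87² = 7669 < 8281 = 91² → obtuse
(224,172,36): 36+172 ≤ 224, not a triangle
(18,21,25): 18²+21² = 765 > 625 = 25² → acute
1 of the 4 is obtuse.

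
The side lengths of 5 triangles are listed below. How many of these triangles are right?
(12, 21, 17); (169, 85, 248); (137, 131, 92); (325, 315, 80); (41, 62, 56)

1

(12,21,17): 12²+17² = 433 < 441 = 21² → obtuse
(169,85,248): 85²+169² = 35786 < 61504 = 248² → obtuse
(137,131,92): 92²+131² = 25625 > 18769 = 137² → acute
(325,315,80): 80²+315² = 105625 = 325² → right
(41,62,56): 41²+56² = 4817 > 3844 = 62² → acute
1 of the 5 is right.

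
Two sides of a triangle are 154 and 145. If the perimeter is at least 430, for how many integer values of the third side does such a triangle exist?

Triangle inequality: 9 < x < 299. Perimeter ≥ 430 gives x ≥ 430 − 154 − 145 = 131.
So 131 ≤ x < 299; integers 131 through 298: 168 values.

168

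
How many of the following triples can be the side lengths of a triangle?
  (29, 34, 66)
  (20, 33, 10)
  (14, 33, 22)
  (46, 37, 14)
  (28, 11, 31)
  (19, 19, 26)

(29,34,66): 29+34 ≤ 66 → not valid
(10,20,33): 10+20 ≤ 33 → not valid
(14,22,33): 14+22 > 33 → valid
(14,37,46): 14+37 > 46 → valid
(11,28,31): 11+28 > 31 → valid
(19,19,26): 19+19 > 26 → valid
4 of the 6 triples form a triangle.

4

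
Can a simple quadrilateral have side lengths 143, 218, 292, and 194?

A quadrilateral exists iff every side is shorter than the sum of the others — equivalently, the longest side is less than the sum of the rest.
Longest side 292 < 555 (sum of the remaining 3), so yes.

Yes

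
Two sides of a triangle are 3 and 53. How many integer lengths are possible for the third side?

The third side lies in the open interval (50, 56).
Integers from 51 to 55 inclusive: 55 − 51 + 1 = 5.

5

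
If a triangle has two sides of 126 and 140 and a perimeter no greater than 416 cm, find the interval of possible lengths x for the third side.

14 < x ≤ 150

Triangle inequality alone gives 14 < x < 266.
The perimeter condition gives x ≤ 416 − 126 − 140 = 150.
Intersecting the two: 14 < x ≤ 150.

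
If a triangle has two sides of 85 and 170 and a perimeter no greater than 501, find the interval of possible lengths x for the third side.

85 < x ≤ 246

Triangle inequality alone gives 85 < x < 255.
The perimeter condition gives x ≤ 501 − 85 − 170 = 246.
Intersecting the two: 85 < x ≤ 246.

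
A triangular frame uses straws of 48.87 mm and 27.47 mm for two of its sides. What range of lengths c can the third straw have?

21.40 < c < 76.34 (mm)

By the triangle inequality, c must be less than 48.87 + 27.47 = 76.34 and greater than |48.87 − 27.47| = 21.40.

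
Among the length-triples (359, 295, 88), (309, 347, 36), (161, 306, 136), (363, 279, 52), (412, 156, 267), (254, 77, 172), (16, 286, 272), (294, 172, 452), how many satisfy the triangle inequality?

4

(88,295,359): 88+295 > 359 → valid
(36,309,347): 36+309 ≤ 347 → not valid
(136,161,306): 136+161 ≤ 306 → not valid
(52,279,363): 52+279 ≤ 363 → not valid
(156,267,412): 156+267 > 412 → valid
(77,172,254): 77+172 ≤ 254 → not valid
(16,272,286): 16+272 > 286 → valid
(172,294,452): 172+294 > 452 → valid
4 of the 8 triples form a triangle.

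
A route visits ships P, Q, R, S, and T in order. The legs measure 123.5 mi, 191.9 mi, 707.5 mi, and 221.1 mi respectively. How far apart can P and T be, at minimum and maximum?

The maximum is all hops collinear in one direction: 123.5 + 191.9 + 707.5 + 221.1 = 1244.0.
The longest hop is 707.5; the others sum to 536.5. Folding the others back against it leaves at least 707.5 − 536.5 = 171.0.

171.0 ≤ PT ≤ 1244.0 mi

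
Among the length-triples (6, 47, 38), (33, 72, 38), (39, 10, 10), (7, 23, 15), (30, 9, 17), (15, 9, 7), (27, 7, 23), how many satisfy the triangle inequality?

(6,38,47): 6+38 ≤ 47 → not valid
(33,38,72): 33+38 ≤ 72 → not valid
(10,10,39): 10+10 ≤ 39 → not valid
(7,15,23): 7+15 ≤ 23 → not valid
(9,17,30): 9+17 ≤ 30 → not valid
(7,9,15): 7+9 > 15 → valid
(7,23,27): 7+23 > 27 → valid
2 of the 7 triples form a triangle.

2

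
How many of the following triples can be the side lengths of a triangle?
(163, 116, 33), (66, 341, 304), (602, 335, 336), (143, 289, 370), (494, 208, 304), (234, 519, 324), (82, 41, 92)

6

(33,116,163): 33+116 ≤ 163 → not valid
(66,304,341): 66+304 > 341 → valid
(335,336,602): 335+336 > 602 → valid
(143,289,370): 143+289 > 370 → valid
(208,304,494): 208+304 > 494 → valid
(234,324,519): 234+324 > 519 → valid
(41,82,92): 41+82 > 92 → valid
6 of the 7 triples form a triangle.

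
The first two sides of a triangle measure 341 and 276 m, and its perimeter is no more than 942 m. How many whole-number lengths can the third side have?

Triangle inequality: 65 < x < 617. Perimeter ≤ 942 gives x ≤ 942 − 341 − 276 = 325.
So 65 < x ≤ 325; integers 66 through 325: 260 values.

260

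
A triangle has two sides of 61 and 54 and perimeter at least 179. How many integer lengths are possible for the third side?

Triangle inequality: 7 < x < 115. Perimeter ≥ 179 gives x ≥ 179 − 61 − 54 = 64.
So 64 ≤ x < 115; integers 64 through 114: 51 values.

51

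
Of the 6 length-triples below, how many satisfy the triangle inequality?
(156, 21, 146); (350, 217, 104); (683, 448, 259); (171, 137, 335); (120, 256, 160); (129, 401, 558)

3

(21,146,156): 21+146 > 156 → valid
(104,217,350): 104+217 ≤ 350 → not valid
(259,448,683): 259+448 > 683 → valid
(137,171,335): 137+171 ≤ 335 → not valid
(120,160,256): 120+160 > 256 → valid
(129,401,558): 129+401 ≤ 558 → not valid
3 of the 6 triples form a triangle.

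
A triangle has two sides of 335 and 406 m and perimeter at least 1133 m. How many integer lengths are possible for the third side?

349

Triangle inequality: 71 < x < 741. Perimeter ≥ 1133 gives x ≥ 1133 − 335 − 406 = 392.
So 392 ≤ x < 741; integers 392 through 740: 349 values.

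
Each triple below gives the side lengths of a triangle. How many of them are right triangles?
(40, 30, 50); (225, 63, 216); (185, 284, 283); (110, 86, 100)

2

(40,30,50): 30²+40² = 2500 = 50² → right
(225,63,216): 63²+216² = 50625 = 225² → right
(185,284,283): 185²+283² = 114314 > 80656 = 284² → acute
(110,86,100): 86²+100² = 17396 > 12100 = 110² → acute
2 of the 4 are right.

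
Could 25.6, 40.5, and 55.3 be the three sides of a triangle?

Yes

The longest side is 55.3, and the other two sum to 66.1.
Since 66.1 > 55.3, the triangle inequality holds.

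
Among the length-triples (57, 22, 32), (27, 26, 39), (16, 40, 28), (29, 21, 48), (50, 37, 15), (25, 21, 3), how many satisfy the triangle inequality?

(22,32,57): 22+32 ≤ 57 → not valid
(26,27,39): 26+27 > 39 → valid
(16,28,40): 16+28 > 40 → valid
(21,29,48): 21+29 > 48 → valid
(15,37,50): 15+37 > 50 → valid
(3,21,25): 3+21 ≤ 25 → not valid
4 of the 6 triples form a triangle.

4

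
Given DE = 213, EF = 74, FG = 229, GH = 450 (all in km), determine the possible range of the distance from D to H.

The maximum is all hops collinear in one direction: 213 + 74 + 229 + 450 = 966.
The longest hop is 450; the others sum to 516. Since 450 ≤ 516, the path can fold back on itself completely, so the minimum distance is 0.

0 ≤ DH ≤ 966 km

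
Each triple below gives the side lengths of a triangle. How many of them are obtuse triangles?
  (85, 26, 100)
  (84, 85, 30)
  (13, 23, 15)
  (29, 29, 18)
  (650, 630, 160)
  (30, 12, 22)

3

(85,26,100): 26²+85² = 7901 < 10000 = 100² → obtuse
(84,85,30): 30²+84² = 7956 > 7225 = 85² → acute
(13,23,15): 13²+15² = 394 < 529 = 23² → obtuse
(29,29,18): 18²+29² = 1165 > 841 = 29² → acute
(650,630,160): 160²+630² = 422500 = 650² → right
(30,12,22): 12²+22² = 628 < 900 = 30² → obtuse
3 of the 6 are obtuse.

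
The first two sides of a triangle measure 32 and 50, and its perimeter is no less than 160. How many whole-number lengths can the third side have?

Triangle inequality: 18 < x < 82. Perimeter ≥ 160 gives x ≥ 160 − 32 − 50 = 78.
So 78 ≤ x < 82; integers 78 through 81: 4 values.

4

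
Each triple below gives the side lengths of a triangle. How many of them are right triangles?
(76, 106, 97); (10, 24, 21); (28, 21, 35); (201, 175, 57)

(76,106,97): 76²+97² = 15185 > 11236 = 106² → acute
(10,24,21): 10²+21² = 541 < 576 = 24² → obtuse
(28,21,35): 21²+28² = 1225 = 35² → right
(201,175,57): 57²+175² = 33874 < 40401 = 201² → obtuse
1 of the 4 is right.

1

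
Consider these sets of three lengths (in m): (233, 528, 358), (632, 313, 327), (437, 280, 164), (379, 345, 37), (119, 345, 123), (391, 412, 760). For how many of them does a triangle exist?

(233,358,528): 233+358 > 528 → valid
(313,327,632): 313+327 > 632 → valid
(164,280,437): 164+280 > 437 → valid
(37,345,379): 37+345 > 379 → valid
(119,123,345): 119+123 ≤ 345 → not valid
(391,412,760): 391+412 > 760 → valid
5 of the 6 triples form a triangle.

5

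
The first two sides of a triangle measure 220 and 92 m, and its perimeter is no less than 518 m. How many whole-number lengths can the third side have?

106

Triangle inequality: 128 < x < 312. Perimeter ≥ 518 gives x ≥ 518 − 220 − 92 = 206.
So 206 ≤ x < 312; integers 206 through 311: 106 values.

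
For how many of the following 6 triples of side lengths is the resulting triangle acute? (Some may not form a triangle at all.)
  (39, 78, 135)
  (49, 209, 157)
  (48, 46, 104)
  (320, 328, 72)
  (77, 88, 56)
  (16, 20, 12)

(39,78,135): 39+78 ≤ 135, not a triangle
(49,209,157): 49+157 ≤ 209, not a triangle
(48,46,104): 46+48 ≤ 104, not a triangle
(320,328,72): 72²+320² = 107584 = 328² → right
(77,88,56): 56²+77² = 9065 > 7744 = 88² → acute
(16,20,12): 12²+16² = 400 = 20² → right
1 of the 6 is acute.

1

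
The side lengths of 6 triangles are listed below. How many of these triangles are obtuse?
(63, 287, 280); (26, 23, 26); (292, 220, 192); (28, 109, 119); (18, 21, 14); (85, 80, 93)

(63,287,280): 63²+280² = 82369 = 287² → right
(26,23,26): 23²+26² = 1205 > 676 = 26² → acute
(292,220,192): 192²+220² = 85264 = 292² → right
(28,109,119): 28²+109² = 12665 < 14161 = 119² → obtuse
(18,21,14): 14²+18² = 520 > 441 = 21² → acute
(85,80,93): 80²+85² = 13625 > 8649 = 93² → acute
1 of the 6 is obtuse.

1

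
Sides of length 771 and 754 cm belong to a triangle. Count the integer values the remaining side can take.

The third side lies in the open interval (17, 1525).
Integers from 18 to 1524 inclusive: 1524 − 18 + 1 = 1507.

1507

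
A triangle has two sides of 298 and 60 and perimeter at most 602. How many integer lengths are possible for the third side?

6

Triangle inequality: 238 < x < 358. Perimeter ≤ 602 gives x ≤ 602 − 298 − 60 = 244.
So 238 < x ≤ 244; integers 239 through 244: 6 values.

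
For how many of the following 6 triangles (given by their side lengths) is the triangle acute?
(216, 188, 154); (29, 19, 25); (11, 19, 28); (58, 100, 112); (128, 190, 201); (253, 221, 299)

5

(216,188,154): 154²+188² = 59060 > 46656 = 216² → acute
(29,19,25): 19²+25² = 986 > 841 = 29² → acute
(11,19,28): 11²+19² = 482 < 784 = 28² → obtuse
(58,100,112): 58²+100² = 13364 > 12544 = 112² → acute
(128,190,201): 128²+190² = 52484 > 40401 = 201² → acute
(253,221,299): 221²+253² = 112850 > 89401 = 299² → acute
5 of the 6 are acute.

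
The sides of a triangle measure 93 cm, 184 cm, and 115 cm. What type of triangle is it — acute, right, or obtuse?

Compare the square of the longest side to the sum of squares of the other two: 93² + 115² = 21874 < 33856 = 184².

obtuse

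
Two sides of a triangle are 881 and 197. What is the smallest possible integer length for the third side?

The third side must be strictly greater than |881 − 197| = 684.
The smallest integer above 684 is 685.

685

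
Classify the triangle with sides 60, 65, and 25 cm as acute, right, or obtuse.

right

Compare the square of the longest side to the sum of squares of the other two: 25² + 60² = 4225 = 65².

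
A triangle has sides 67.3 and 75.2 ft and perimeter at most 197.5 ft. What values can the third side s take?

Triangle inequality alone gives 7.9 < s < 142.5.
The perimeter condition gives s ≤ 197.5 − 67.3 − 75.2 = 55.0.
Intersecting the two: 7.9 < s ≤ 55.0.

7.9 < s ≤ 55.0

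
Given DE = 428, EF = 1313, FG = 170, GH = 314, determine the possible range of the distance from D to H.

The maximum is all hops collinear in one direction: 428 + 1313 + 170 + 314 = 2225.
The longest hop is 1313; the others sum to 912. Folding the others back against it leaves at least 1313 − 912 = 401.

401 ≤ DH ≤ 2225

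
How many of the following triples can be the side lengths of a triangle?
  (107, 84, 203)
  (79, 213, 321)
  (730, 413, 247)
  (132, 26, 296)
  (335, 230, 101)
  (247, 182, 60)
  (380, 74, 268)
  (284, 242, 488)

(84,107,203): 84+107 ≤ 203 → not valid
(79,213,321): 79+213 ≤ 321 → not valid
(247,413,730): 247+413 ≤ 730 → not valid
(26,132,296): 26+132 ≤ 296 → not valid
(101,230,335): 101+230 ≤ 335 → not valid
(60,182,247): 60+182 ≤ 247 → not valid
(74,268,380): 74+268 ≤ 380 → not valid
(242,284,488): 242+284 > 488 → valid
1 of the 8 triples forms a triangle.

1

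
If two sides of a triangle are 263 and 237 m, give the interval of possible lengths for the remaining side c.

26 < c < 500 (m)

By the triangle inequality, c must be less than 263 + 237 = 500 and greater than |263 − 237| = 26.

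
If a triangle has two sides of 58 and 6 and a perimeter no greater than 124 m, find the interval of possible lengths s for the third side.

Triangle inequality alone gives 52 < s < 64.
The perimeter condition gives s ≤ 124 − 58 − 6 = 60.
Intersecting the two: 52 < s ≤ 60.

52 < s ≤ 60 m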